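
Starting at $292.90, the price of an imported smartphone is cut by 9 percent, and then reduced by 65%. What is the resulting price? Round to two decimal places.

$93.29

9% decrease: $292.90 × 0.91 = $266.539.
Apply the 65% decrease: $266.539 × 0.35 = $93.28865 ≈ $93.29.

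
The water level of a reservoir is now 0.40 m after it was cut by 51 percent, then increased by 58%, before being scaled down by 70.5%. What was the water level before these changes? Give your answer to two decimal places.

1.75 m

The overall multiplier applied was 0.49 × 1.58 × 0.295 = 0.228389.
So the original water level was 0.40 ÷ 0.228389 ≈ 1.75 m.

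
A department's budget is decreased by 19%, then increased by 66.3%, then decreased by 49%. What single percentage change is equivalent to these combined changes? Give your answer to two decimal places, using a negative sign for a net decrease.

-31.30%

A 19% decrease multiplies by 0.81.
Then a 66.3% increase: 0.81 × 1.663 = 1.34703.
Then a 49% decrease: 1.34703 × 0.51 = 0.6869853.
Overall factor 0.6869853, i.e. -31.30%.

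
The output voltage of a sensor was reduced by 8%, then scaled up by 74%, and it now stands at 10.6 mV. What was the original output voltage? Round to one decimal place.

Undoing the 74% increase: 10.6 ÷ 1.74 ≈ 6.091954.
Undoing the 8% decrease: 6.091954 ÷ 0.92 ≈ 6.6 mV.

6.6 mV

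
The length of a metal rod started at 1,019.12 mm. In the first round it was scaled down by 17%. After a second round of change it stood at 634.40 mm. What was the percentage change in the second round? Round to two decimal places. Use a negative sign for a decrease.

-25.00%

After the first round: 1,019.12 × 0.83 = 845.8696.
Second-round multiplier: 634.40 ÷ 845.8696 ≈ 0.749997.
That is a change of -25.00%.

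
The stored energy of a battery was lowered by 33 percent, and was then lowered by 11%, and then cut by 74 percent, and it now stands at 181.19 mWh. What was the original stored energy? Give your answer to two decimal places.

The overall multiplier applied was 0.67 × 0.89 × 0.26 = 0.155038.
So the original stored energy was 181.19 ÷ 0.155038 ≈ 1,168.68 mWh.

1,168.68 mWh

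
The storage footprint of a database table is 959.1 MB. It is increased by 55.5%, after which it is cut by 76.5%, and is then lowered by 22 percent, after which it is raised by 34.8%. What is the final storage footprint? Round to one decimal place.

368.5 MB

Each change multiplies by a factor: 1.555 × 0.235 × 0.78 × 1.348 = 0.384222462.
959.1 × 0.384222462 = 368.5077633042 ≈ 368.5.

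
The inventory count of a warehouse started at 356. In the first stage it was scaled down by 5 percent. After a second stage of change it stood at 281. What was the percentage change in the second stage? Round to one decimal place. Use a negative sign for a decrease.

After the first stage: 356 × 0.95 = 338.2.
Second-stage multiplier: 281 ÷ 338.2 ≈ 0.83087.
That is a change of -16.9%.

-16.9%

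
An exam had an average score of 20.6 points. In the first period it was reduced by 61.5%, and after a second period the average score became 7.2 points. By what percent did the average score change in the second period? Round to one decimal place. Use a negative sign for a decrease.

-9.2%

After the first period: 20.6 × 0.385 = 7.931.
Second-period multiplier: 7.2 ÷ 7.931 ≈ 0.90783.
That is a change of -9.2%.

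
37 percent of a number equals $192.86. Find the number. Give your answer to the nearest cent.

$521.24

$192.86 ÷ 0.37 ≈ $521.24.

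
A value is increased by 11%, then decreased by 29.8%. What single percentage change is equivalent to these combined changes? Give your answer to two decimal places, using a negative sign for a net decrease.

An 11% increase multiplies by 1.11.
Then a 29.8% decrease: 1.11 × 0.702 = 0.77922.
Overall factor 0.77922, i.e. -22.08%.

-22.08%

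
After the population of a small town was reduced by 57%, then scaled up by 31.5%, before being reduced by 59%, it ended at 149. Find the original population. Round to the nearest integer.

643

The overall multiplier applied was 0.43 × 1.315 × 0.41 = 0.2318345.
So the original population was 149 ÷ 0.2318345 ≈ 643.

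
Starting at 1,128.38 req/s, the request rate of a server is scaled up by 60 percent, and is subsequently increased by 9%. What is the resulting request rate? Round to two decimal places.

1,967.89 req/s

Each change multiplies by a factor: 1.6 × 1.09 = 1.744.
1,128.38 × 1.744 = 1967.89472 ≈ 1,967.89.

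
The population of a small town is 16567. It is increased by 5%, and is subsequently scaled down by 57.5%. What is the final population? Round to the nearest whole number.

Each change multiplies by a factor: 1.05 × 0.425 = 0.44625.
16567 × 0.44625 = 7393.02375 ≈ 7393.

7393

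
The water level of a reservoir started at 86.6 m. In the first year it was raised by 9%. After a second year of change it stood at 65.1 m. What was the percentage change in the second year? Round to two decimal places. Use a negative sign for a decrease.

-31.03%

After the first year: 86.6 × 1.09 = 94.394.
Second-year multiplier: 65.1 ÷ 94.394 ≈ 0.689662.
That is a change of -31.03%.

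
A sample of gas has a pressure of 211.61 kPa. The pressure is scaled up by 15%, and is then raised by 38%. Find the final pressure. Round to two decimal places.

335.83 kPa

15% increase: 211.61 × 1.15 = 243.3515.
38% increase: 243.3515 × 1.38 = 335.82507 ≈ 335.83.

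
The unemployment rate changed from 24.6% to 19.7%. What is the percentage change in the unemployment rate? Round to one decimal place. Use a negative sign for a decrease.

-19.9%

The change is 19.7 − 24.6 = -4.9 percentage points.
Relative to the original 24.6%, that is -4.9 ÷ 24.6 ≈ -19.9%.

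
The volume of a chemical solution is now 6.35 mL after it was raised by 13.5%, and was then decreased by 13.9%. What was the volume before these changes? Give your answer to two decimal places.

6.50 mL

Undoing the 13.9% decrease: 6.35 ÷ 0.861 ≈ 7.375145.
Undoing the 13.5% increase: 7.375145 ÷ 1.135 ≈ 6.50 mL.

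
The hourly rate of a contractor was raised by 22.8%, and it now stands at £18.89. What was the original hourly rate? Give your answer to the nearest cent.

£15.38

The overall multiplier applied was 1.228.
So the original hourly rate was £18.89 ÷ 1.228 ≈ £15.38.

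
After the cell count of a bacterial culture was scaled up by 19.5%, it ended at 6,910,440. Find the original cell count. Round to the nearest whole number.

5,782,795

The overall multiplier applied was 1.195.
So the original cell count was 6,910,440 ÷ 1.195 ≈ 5,782,795.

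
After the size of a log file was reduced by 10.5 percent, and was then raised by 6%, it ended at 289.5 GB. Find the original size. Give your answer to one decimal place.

305.2 GB

The overall multiplier applied was 0.895 × 1.06 = 0.9487.
So the original size was 289.5 ÷ 0.9487 ≈ 305.2 GB.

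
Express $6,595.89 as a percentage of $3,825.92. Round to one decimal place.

172.4%

$6,595.89 ÷ $3,825.92 ≈ 172.4%.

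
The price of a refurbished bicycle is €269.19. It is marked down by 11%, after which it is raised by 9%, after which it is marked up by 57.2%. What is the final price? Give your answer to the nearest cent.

Each change multiplies by a factor: 0.89 × 1.09 × 1.572 = 1.5249972.
€269.19 × 1.5249972 = €410.513996268 ≈ €410.51.

€410.51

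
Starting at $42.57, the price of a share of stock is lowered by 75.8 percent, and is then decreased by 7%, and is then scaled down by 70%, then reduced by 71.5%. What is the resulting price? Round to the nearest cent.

Each change multiplies by a factor: 0.242 × 0.93 × 0.3 × 0.285 = 0.01924263.
$42.57 × 0.01924263 = $0.8191587591 ≈ $0.82.

$0.82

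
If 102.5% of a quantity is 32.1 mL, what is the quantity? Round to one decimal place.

31.3 mL

32.1 mL ÷ 1.025 ≈ 31.3 mL.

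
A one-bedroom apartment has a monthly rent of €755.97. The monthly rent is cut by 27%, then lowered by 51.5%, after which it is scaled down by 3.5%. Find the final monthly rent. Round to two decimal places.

27% decrease: €755.97 × 0.73 = €551.8581.
After the 51.5% decrease: €551.8581 × 0.485 = €267.6511785.
After the 3.5% decrease: €267.6511785 × 0.965 = €258.2833872525 ≈ €258.28.

€258.28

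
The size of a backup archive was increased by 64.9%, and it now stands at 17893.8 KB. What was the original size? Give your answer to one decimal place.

The overall multiplier applied was 1.649.
So the original size was 17893.8 ÷ 1.649 ≈ 10851.3 KB.

10851.3 KB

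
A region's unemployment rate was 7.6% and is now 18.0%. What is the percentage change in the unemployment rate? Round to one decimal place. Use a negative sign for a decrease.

136.8%

The change is 18.0 − 7.6 = 10.4 percentage points.
Relative to the original 7.6%, that is 10.4 ÷ 7.6 ≈ 136.8%.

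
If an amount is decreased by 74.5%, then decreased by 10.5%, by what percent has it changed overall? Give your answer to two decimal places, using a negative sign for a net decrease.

A 74.5% decrease multiplies by 0.255.
Then a 10.5% decrease: 0.255 × 0.895 = 0.228225.
Overall factor 0.228225, i.e. -77.18%.

-77.18%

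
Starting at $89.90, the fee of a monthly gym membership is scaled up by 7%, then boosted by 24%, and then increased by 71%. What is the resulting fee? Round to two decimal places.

Apply the 7% increase: $89.90 × 1.07 = $96.193.
24% increase: $96.193 × 1.24 = $119.27932.
Apply the 71% increase: $119.27932 × 1.71 = $203.9676372 ≈ $203.97.

$203.97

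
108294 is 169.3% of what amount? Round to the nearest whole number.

63966

108294 ÷ 1.693 ≈ 63966.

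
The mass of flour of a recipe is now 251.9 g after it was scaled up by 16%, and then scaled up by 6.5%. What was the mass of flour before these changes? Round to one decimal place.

Undoing the 6.5% increase: 251.9 ÷ 1.065 ≈ 236.525822.
Undoing the 16% increase: 236.525822 ÷ 1.16 ≈ 203.9 g.

203.9 g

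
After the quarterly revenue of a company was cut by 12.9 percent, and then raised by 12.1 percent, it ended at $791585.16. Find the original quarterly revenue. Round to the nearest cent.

$810725.58

The overall multiplier applied was 0.871 × 1.121 = 0.976391.
So the original quarterly revenue was $791585.16 ÷ 0.976391 ≈ $810725.58.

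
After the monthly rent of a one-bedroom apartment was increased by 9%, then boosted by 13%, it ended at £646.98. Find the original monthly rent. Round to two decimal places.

Undoing the 13% increase: £646.98 ÷ 1.13 ≈ £572.548673.
Undoing the 9% increase: £572.548673 ÷ 1.09 ≈ £525.27.

£525.27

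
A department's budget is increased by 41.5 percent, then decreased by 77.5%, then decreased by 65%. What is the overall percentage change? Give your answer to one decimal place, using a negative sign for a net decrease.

A 41.5% increase multiplies by 1.415.
Then a 77.5% decrease: 1.415 × 0.225 = 0.318375.
Then a 65% decrease: 0.318375 × 0.35 = 0.11143125.
Overall factor 0.11143125, i.e. -88.9%.

-88.9%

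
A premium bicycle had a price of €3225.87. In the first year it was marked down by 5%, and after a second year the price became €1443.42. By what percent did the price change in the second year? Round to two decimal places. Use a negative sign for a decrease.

-52.90%

After the first year: €3225.87 × 0.95 = €3064.5765.
Second-year multiplier: €1443.42 ÷ €3064.5765 ≈ 0.471001.
That is a change of -52.90%.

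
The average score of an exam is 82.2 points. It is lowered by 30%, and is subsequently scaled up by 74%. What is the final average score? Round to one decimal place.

Each change multiplies by a factor: 0.7 × 1.74 = 1.218.
82.2 × 1.218 = 100.1196 ≈ 100.1.

100.1 points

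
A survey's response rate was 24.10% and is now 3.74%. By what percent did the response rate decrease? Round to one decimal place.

The change is 3.74 − 24.10 = -20.36 percentage points.
Relative to the original 24.10%, that is -20.36 ÷ 24.10 ≈ -84.5%.
So the response rate fell by 84.5%.

84.5%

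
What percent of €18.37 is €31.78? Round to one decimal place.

€31.78 ÷ €18.37 ≈ 173.0%.

173.0%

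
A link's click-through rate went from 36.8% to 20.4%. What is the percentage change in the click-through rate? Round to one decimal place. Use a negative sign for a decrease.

-44.6%

The change is 20.4 − 36.8 = -16.4 percentage points.
Relative to the original 36.8%, that is -16.4 ÷ 36.8 ≈ -44.6%.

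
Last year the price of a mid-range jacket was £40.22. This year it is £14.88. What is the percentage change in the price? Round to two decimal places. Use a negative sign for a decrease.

Change: £14.88 − £40.22 = -£25.34.
Relative to the original: -£25.34 ÷ £40.22 ≈ -63.00%.

-63.00%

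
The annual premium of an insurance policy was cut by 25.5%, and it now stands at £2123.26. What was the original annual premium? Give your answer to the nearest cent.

£2850.01

The overall multiplier applied was 0.745.
So the original annual premium was £2123.26 ÷ 0.745 ≈ £2850.01.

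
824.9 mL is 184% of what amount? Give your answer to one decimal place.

824.9 mL ÷ 1.84 ≈ 448.3 mL.

448.3 mL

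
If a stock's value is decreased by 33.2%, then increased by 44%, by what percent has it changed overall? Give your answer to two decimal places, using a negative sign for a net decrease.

The combined multiplier is 0.668 × 1.44 = 0.96192.
That corresponds to a decrease of 3.81%.

-3.81%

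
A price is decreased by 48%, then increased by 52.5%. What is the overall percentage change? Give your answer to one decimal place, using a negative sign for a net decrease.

-20.7%

A 48% decrease multiplies by 0.52.
Then a 52.5% increase: 0.52 × 1.525 = 0.793.
Overall factor 0.793, i.e. -20.7%.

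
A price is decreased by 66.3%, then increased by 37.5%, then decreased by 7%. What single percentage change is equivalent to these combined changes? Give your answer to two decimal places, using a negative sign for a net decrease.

A 66.3% decrease multiplies by 0.337.
Then a 37.5% increase: 0.337 × 1.375 = 0.463375.
Then a 7% decrease: 0.463375 × 0.93 = 0.43093875.
Overall factor 0.43093875, i.e. -56.91%.

-56.91%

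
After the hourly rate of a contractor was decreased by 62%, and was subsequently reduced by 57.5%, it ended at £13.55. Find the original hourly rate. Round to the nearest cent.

The overall multiplier applied was 0.38 × 0.425 = 0.1615.
So the original hourly rate was £13.55 ÷ 0.1615 ≈ £83.90.

£83.90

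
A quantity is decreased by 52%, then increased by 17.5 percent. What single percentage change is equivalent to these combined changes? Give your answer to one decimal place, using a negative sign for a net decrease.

The combined multiplier is 0.48 × 1.175 = 0.564.
That corresponds to a decrease of 43.6%.

-43.6%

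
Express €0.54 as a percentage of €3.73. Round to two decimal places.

14.48%

€0.54 ÷ €3.73 ≈ 14.48%.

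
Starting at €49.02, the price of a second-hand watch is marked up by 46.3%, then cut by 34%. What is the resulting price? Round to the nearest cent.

€47.33

After the 46.3% increase: €49.02 × 1.463 = €71.71626.
Apply the 34% decrease: €71.71626 × 0.66 = €47.3327316 ≈ €47.33.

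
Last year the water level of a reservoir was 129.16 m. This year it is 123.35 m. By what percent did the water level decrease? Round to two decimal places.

4.50%

Change: 123.35 − 129.16 = -5.81.
Relative to the original: -5.81 ÷ 129.16 ≈ -4.50%.
So the water level decreased by 4.50%.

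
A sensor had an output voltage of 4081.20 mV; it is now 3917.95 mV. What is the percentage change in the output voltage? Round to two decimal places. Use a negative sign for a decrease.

-4.00%

Change: 3917.95 − 4081.20 = -163.25.
Relative to the original: -163.25 ÷ 4081.20 ≈ -4.00%.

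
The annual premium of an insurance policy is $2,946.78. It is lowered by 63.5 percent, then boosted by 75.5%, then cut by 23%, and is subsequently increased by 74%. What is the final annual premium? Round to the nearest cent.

63.5% decrease: $2,946.78 × 0.365 = $1075.5747.
After the 75.5% increase: $1075.5747 × 1.755 = $1887.6335985.
After the 23% decrease: $1887.6335985 × 0.77 = $1453.477870845.
After the 74% increase: $1453.477870845 × 1.74 = $2529.0514952703 ≈ $2,529.05.

$2,529.05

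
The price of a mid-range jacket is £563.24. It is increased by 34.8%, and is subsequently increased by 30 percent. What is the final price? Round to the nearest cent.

34.8% increase: £563.24 × 1.348 = £759.24752.
Apply the 30% increase: £759.24752 × 1.3 = £987.021776 ≈ £987.02.

£987.02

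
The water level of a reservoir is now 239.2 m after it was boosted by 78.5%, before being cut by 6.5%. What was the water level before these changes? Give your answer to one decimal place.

143.3 m

Undoing the 6.5% decrease: 239.2 ÷ 0.935 ≈ 255.828877.
Undoing the 78.5% increase: 255.828877 ÷ 1.785 ≈ 143.3 m.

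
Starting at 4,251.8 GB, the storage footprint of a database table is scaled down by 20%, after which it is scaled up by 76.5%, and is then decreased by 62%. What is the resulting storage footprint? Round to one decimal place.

2,281.3 GB

After the 20% decrease: 4,251.8 × 0.8 = 3401.44.
Apply the 76.5% increase: 3401.44 × 1.765 = 6003.5416.
62% decrease: 6003.5416 × 0.38 = 2281.345808 ≈ 2,281.3.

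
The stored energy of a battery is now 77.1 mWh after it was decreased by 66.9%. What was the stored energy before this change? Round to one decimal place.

232.9 mWh

The overall multiplier applied was 0.331.
So the original stored energy was 77.1 ÷ 0.331 ≈ 232.9 mWh.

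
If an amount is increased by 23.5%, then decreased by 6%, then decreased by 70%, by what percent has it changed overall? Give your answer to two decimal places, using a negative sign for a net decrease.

A 23.5% increase multiplies by 1.235.
Then a 6% decrease: 1.235 × 0.94 = 1.1609.
Then a 70% decrease: 1.1609 × 0.3 = 0.34827.
Overall factor 0.34827, i.e. -65.17%.

-65.17%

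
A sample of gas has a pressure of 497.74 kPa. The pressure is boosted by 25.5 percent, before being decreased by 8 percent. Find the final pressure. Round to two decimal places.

25.5% increase: 497.74 × 1.255 = 624.6637.
After the 8% decrease: 624.6637 × 0.92 = 574.690604 ≈ 574.69.

574.69 kPa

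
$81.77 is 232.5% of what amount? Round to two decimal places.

$35.17

$81.77 ÷ 2.325 ≈ $35.17.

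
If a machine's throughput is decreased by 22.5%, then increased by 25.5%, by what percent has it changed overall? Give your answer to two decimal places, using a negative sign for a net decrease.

The combined multiplier is 0.775 × 1.255 = 0.972625.
That corresponds to a decrease of 2.74%.

-2.74%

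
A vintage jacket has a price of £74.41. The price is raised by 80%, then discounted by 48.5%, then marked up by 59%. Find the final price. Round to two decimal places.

80% increase: £74.41 × 1.8 = £133.938.
After the 48.5% decrease: £133.938 × 0.515 = £68.97807.
Apply the 59% increase: £68.97807 × 1.59 = £109.6751313 ≈ £109.68.

£109.68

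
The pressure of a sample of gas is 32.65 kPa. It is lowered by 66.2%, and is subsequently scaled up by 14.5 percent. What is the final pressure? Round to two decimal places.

Each change multiplies by a factor: 0.338 × 1.145 = 0.38701.
32.65 × 0.38701 = 12.6358765 ≈ 12.64.

12.64 kPa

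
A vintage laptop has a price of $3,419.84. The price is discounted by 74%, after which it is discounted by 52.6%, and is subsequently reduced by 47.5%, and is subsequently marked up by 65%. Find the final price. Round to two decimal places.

Each change multiplies by a factor: 0.26 × 0.474 × 0.525 × 1.65 = 0.10675665.
$3,419.84 × 0.10675665 = $365.090661936 ≈ $365.09.

$365.09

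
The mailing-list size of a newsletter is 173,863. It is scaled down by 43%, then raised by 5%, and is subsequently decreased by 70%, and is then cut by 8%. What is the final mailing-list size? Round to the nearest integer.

28,720

After the 43% decrease: 173,863 × 0.57 = 99101.91.
Apply the 5% increase: 99101.91 × 1.05 = 104057.0055.
Apply the 70% decrease: 104057.0055 × 0.3 = 31217.10165.
Apply the 8% decrease: 31217.10165 × 0.92 = 28719.733518 ≈ 28,720.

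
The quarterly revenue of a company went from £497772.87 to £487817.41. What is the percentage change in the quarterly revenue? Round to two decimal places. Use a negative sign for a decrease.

Change: £487817.41 − £497772.87 = -£9955.46.
Relative to the original: -£9955.46 ÷ £497772.87 ≈ -2.00%.

-2.00%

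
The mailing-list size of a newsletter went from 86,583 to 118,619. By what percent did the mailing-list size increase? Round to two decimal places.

37.00%

Change: 118,619 − 86,583 = 32,036.
Relative to the original: 32,036 ÷ 86,583 ≈ 37.00%.
So the mailing-list size increased by 37.00%.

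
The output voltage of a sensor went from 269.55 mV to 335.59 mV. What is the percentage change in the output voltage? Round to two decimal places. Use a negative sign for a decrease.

24.50%

Change: 335.59 − 269.55 = 66.04.
Relative to the original: 66.04 ÷ 269.55 ≈ 24.50%.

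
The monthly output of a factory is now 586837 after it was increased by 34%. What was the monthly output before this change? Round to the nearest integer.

437938

The overall multiplier applied was 1.34.
So the original monthly output was 586837 ÷ 1.34 ≈ 437938.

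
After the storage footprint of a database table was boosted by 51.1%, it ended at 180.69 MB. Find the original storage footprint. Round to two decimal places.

119.58 MB

The overall multiplier applied was 1.511.
So the original storage footprint was 180.69 ÷ 1.511 ≈ 119.58 MB.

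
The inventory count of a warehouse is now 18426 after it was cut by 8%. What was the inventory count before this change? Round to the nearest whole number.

The overall multiplier applied was 0.92.
So the original inventory count was 18426 ÷ 0.92 ≈ 20028.

20028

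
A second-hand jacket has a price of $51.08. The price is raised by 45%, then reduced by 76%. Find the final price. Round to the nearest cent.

Each change multiplies by a factor: 1.45 × 0.24 = 0.348.
$51.08 × 0.348 = $17.77584 ≈ $17.78.

$17.78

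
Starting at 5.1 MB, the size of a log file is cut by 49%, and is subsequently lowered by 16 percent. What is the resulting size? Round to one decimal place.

Each change multiplies by a factor: 0.51 × 0.84 = 0.4284.
5.1 × 0.4284 = 2.18484 ≈ 2.2.

2.2 MB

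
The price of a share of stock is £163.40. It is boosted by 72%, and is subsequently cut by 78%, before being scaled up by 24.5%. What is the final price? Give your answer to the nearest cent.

£76.98

Each change multiplies by a factor: 1.72 × 0.22 × 1.245 = 0.471108.
£163.40 × 0.471108 = £76.9790472 ≈ £76.98.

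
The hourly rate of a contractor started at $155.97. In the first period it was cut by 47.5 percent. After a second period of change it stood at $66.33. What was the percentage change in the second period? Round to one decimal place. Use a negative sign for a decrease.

After the first period: $155.97 × 0.525 = $81.88425.
Second-period multiplier: $66.33 ÷ $81.88425 ≈ 0.81005.
That is a change of -19.0%.

-19.0%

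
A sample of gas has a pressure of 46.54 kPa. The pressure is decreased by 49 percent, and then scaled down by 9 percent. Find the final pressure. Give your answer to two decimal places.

Each change multiplies by a factor: 0.51 × 0.91 = 0.4641.
46.54 × 0.4641 = 21.599214 ≈ 21.60.

21.60 kPa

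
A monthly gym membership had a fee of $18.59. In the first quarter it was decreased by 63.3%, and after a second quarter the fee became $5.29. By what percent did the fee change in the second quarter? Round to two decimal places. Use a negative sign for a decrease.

After the first quarter: $18.59 × 0.367 = $6.82253.
Second-quarter multiplier: $5.29 ÷ $6.82253 ≈ 0.775372.
That is a change of -22.46%.

-22.46%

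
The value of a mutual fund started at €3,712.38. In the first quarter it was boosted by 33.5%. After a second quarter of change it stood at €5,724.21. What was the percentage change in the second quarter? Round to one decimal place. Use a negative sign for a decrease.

After the first quarter: €3,712.38 × 1.335 = €4956.0273.
Second-quarter multiplier: €5,724.21 ÷ €4956.0273 ≈ 1.155.
That is a change of 15.5%.

15.5%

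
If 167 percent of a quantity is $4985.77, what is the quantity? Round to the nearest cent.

$4985.77 ÷ 1.67 ≈ $2985.49.

$2985.49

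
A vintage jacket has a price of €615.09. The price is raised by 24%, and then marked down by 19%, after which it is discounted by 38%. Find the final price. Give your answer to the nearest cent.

Each change multiplies by a factor: 1.24 × 0.81 × 0.62 = 0.622728.
€615.09 × 0.622728 = €383.03376552 ≈ €383.03.

€383.03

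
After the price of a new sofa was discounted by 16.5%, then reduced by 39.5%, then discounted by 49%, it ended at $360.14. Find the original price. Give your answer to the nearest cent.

The overall multiplier applied was 0.835 × 0.605 × 0.51 = 0.25763925.
So the original price was $360.14 ÷ 0.25763925 ≈ $1,397.85.

$1,397.85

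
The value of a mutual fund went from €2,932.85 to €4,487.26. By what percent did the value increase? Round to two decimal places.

Change: €4,487.26 − €2,932.85 = €1,554.41.
Relative to the original: €1,554.41 ÷ €2,932.85 ≈ 53.00%.
So the value increased by 53.00%.

53.00%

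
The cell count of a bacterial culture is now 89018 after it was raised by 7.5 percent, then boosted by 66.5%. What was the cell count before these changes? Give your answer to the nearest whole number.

The overall multiplier applied was 1.075 × 1.665 = 1.789875.
So the original cell count was 89018 ÷ 1.789875 ≈ 49734.

49734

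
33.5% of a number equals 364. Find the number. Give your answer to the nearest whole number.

1,087

364 ÷ 0.335 ≈ 1,087.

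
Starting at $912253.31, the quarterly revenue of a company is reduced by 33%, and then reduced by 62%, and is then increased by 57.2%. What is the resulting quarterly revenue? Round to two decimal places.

$365112.24

Apply the 33% decrease: $912253.31 × 0.67 = $611209.7177.
After the 62% decrease: $611209.7177 × 0.38 = $232259.692726.
57.2% increase: $232259.692726 × 1.572 = $365112.236965272 ≈ $365112.24.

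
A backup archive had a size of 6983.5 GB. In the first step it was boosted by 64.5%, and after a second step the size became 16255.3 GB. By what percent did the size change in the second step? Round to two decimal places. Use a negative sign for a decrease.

After the first step: 6983.5 × 1.645 = 11487.8575.
Second-step multiplier: 16255.3 ÷ 11487.8575 ≈ 1.414998.
That is a change of 41.50%.

41.50%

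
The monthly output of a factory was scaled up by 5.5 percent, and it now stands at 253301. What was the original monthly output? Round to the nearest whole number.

The overall multiplier applied was 1.055.
So the original monthly output was 253301 ÷ 1.055 ≈ 240096.

240096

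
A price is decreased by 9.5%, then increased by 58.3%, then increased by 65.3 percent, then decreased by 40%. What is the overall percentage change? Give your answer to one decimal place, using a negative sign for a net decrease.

42.1%

A 9.5% decrease multiplies by 0.905.
Then a 58.3% increase: 0.905 × 1.583 = 1.432615.
Then a 65.3% increase: 1.432615 × 1.653 = 2.368112595.
Then a 40% decrease: 2.368112595 × 0.6 = 1.420867557.
Overall factor 1.420867557, i.e. 42.1%.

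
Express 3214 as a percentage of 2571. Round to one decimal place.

125.0%

3214 ÷ 2571 ≈ 125.0%.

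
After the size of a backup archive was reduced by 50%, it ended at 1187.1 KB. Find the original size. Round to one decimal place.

The overall multiplier applied was 0.5.
So the original size was 1187.1 ÷ 0.5 = 2374.2 KB.

2374.2 KB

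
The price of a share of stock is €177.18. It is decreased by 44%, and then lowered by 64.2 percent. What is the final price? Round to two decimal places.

Each change multiplies by a factor: 0.56 × 0.358 = 0.20048.
€177.18 × 0.20048 = €35.5210464 ≈ €35.52.

€35.52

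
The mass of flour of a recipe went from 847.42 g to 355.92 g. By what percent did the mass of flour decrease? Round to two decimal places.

Change: 355.92 − 847.42 = -491.50.
Relative to the original: -491.50 ÷ 847.42 ≈ -58.00%.
So the mass of flour decreased by 58.00%.

58.00%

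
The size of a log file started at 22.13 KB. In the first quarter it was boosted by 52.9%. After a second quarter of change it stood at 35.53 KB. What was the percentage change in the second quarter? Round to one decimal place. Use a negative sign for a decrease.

After the first quarter: 22.13 × 1.529 = 33.83677.
Second-quarter multiplier: 35.53 ÷ 33.83677 ≈ 1.05004.
That is a change of 5.0%.

5.0%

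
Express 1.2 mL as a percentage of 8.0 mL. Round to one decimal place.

15.0%

1.2 mL ÷ 8.0 mL = 15.0%.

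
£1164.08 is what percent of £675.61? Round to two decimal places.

172.30%

£1164.08 ÷ £675.61 ≈ 172.30%.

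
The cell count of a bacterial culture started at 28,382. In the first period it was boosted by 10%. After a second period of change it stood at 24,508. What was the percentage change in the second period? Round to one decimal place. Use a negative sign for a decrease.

After the first period: 28,382 × 1.1 = 31220.2.
Second-period multiplier: 24,508 ÷ 31220.2 ≈ 0.785.
That is a change of -21.5%.

-21.5%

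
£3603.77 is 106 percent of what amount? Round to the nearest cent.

£3399.78

£3603.77 ÷ 1.06 ≈ £3399.78.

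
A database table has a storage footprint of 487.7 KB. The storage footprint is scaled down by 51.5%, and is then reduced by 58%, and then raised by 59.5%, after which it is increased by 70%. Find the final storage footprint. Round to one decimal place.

269.4 KB

Each change multiplies by a factor: 0.485 × 0.42 × 1.595 × 1.7 = 0.55233255.
487.7 × 0.55233255 = 269.372584635 ≈ 269.4.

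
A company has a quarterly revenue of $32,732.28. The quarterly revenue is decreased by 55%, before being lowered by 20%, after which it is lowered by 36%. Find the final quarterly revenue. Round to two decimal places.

Apply the 55% decrease: $32,732.28 × 0.45 = $14729.526.
Apply the 20% decrease: $14729.526 × 0.8 = $11783.6208.
Apply the 36% decrease: $11783.6208 × 0.64 = $7541.517312 ≈ $7,541.52.

$7,541.52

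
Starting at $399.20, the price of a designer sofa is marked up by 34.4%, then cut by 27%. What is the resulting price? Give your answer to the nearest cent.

Each change multiplies by a factor: 1.344 × 0.73 = 0.98112.
$399.20 × 0.98112 = $391.663104 ≈ $391.66.

$391.66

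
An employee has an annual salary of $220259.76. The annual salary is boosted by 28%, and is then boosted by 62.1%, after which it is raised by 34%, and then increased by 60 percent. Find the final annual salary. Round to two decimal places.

$979834.95

After the 28% increase: $220259.76 × 1.28 = $281932.4928.
62.1% increase: $281932.4928 × 1.621 = $457012.5708288.
Apply the 34% increase: $457012.5708288 × 1.34 = $612396.844910592.
60% increase: $612396.844910592 × 1.6 = $979834.9518569472 ≈ $979834.95.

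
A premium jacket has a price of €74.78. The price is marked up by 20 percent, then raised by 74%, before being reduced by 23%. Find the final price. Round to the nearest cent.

€120.23

20% increase: €74.78 × 1.2 = €89.736.
Apply the 74% increase: €89.736 × 1.74 = €156.14064.
After the 23% decrease: €156.14064 × 0.77 = €120.2282928 ≈ €120.23.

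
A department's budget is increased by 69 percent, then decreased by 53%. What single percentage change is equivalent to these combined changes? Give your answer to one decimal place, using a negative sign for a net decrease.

The combined multiplier is 1.69 × 0.47 = 0.7943.
That corresponds to a decrease of 20.6%.

-20.6%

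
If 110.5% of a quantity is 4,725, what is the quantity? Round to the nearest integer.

4,725 ÷ 1.105 ≈ 4,276.

4,276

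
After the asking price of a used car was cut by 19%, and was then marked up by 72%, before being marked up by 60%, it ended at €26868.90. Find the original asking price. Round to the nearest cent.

Undoing the 60% increase: €26868.90 ÷ 1.6 = €16793.0625.
Undoing the 72% increase: €16793.0625 ÷ 1.72 ≈ €9763.40843.
Undoing the 19% decrease: €9763.40843 ÷ 0.81 ≈ €12053.59.

€12053.59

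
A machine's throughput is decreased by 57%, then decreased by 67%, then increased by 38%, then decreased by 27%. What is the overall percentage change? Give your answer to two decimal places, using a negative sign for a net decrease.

-85.70%

A 57% decrease multiplies by 0.43.
Then a 67% decrease: 0.43 × 0.33 = 0.1419.
Then a 38% increase: 0.1419 × 1.38 = 0.195822.
Then a 27% decrease: 0.195822 × 0.73 = 0.14295006.
Overall factor 0.14295006, i.e. -85.70%.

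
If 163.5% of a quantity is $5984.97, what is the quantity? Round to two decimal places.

$3660.53

$5984.97 ÷ 1.635 ≈ $3660.53.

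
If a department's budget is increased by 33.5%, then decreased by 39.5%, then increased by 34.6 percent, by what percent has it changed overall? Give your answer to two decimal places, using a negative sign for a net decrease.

The combined multiplier is 1.335 × 0.605 × 1.346 = 1.08713055.
That corresponds to an increase of 8.71%.

8.71%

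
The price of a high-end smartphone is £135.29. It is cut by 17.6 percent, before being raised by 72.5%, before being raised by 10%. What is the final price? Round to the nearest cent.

Each change multiplies by a factor: 0.824 × 1.725 × 1.1 = 1.56354.
£135.29 × 1.56354 = £211.5313266 ≈ £211.53.

£211.53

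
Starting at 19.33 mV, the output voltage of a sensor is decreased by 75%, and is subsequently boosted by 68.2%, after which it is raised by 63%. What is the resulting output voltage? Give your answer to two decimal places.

13.25 mV

75% decrease: 19.33 × 0.25 = 4.8325.
68.2% increase: 4.8325 × 1.682 = 8.128265.
Apply the 63% increase: 8.128265 × 1.63 = 13.24907195 ≈ 13.25.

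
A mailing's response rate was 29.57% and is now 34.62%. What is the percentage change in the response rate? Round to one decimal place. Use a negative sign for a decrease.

17.1%

The change is 34.62 − 29.57 = 5.05 percentage points.
Relative to the original 29.57%, that is 5.05 ÷ 29.57 ≈ 17.1%.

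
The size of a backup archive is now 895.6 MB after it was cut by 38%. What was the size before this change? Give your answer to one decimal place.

1,444.5 MB

The overall multiplier applied was 0.62.
So the original size was 895.6 ÷ 0.62 ≈ 1,444.5 MB.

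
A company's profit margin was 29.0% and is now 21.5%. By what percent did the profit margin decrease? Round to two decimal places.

25.86%

The change is 21.5 − 29.0 = -7.5 percentage points.
Relative to the original 29.0%, that is -7.5 ÷ 29.0 ≈ -25.86%.
So the profit margin fell by 25.86%.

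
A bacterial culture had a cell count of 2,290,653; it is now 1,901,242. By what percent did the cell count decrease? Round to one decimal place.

17.0%

Change: 1,901,242 − 2,290,653 = -389,411.
Relative to the original: -389,411 ÷ 2,290,653 ≈ -17.0%.
So the cell count decreased by 17.0%.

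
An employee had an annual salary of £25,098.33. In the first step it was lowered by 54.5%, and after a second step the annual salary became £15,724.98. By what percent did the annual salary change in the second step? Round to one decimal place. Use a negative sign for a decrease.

After the first step: £25,098.33 × 0.455 = £11419.74015.
Second-step multiplier: £15,724.98 ÷ £11419.74015 ≈ 1.377.
That is a change of 37.7%.

37.7%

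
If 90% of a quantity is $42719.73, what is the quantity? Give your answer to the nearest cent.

$42719.73 ÷ 0.9 ≈ $47466.37.

$47466.37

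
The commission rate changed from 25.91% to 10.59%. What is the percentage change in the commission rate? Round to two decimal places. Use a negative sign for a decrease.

The change is 10.59 − 25.91 = -15.32 percentage points.
Relative to the original 25.91%, that is -15.32 ÷ 25.91 ≈ -59.13%.

-59.13%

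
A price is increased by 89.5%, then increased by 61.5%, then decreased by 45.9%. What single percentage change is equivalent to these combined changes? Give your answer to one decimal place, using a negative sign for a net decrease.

An 89.5% increase multiplies by 1.895.
Then a 61.5% increase: 1.895 × 1.615 = 3.060425.
Then a 45.9% decrease: 3.060425 × 0.541 = 1.655689925.
Overall factor 1.655689925, i.e. 65.6%.

65.6%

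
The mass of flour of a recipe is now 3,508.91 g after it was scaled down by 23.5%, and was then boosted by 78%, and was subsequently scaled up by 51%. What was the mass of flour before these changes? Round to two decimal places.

The overall multiplier applied was 0.765 × 1.78 × 1.51 = 2.056167.
So the original mass of flour was 3,508.91 ÷ 2.056167 ≈ 1,706.53 g.

1,706.53 g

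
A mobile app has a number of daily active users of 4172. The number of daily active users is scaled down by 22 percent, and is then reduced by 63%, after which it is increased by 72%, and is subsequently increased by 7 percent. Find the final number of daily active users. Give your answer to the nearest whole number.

Apply the 22% decrease: 4172 × 0.78 = 3254.16.
63% decrease: 3254.16 × 0.37 = 1204.0392.
After the 72% increase: 1204.0392 × 1.72 = 2070.947424.
After the 7% increase: 2070.947424 × 1.07 = 2215.91374368 ≈ 2216.

2216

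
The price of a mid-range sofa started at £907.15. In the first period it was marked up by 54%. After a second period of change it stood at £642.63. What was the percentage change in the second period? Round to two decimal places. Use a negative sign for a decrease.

-54.00%

After the first period: £907.15 × 1.54 = £1397.011.
Second-period multiplier: £642.63 ÷ £1397.011 ≈ 0.460004.
That is a change of -54.00%.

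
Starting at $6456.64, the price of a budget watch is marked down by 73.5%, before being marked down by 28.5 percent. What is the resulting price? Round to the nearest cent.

$1223.37

Each change multiplies by a factor: 0.265 × 0.715 = 0.189475.
$6456.64 × 0.189475 = $1223.371864 ≈ $1223.37.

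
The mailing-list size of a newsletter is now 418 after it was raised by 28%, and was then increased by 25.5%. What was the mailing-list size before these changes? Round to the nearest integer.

The overall multiplier applied was 1.28 × 1.255 = 1.6064.
So the original mailing-list size was 418 ÷ 1.6064 ≈ 260.

260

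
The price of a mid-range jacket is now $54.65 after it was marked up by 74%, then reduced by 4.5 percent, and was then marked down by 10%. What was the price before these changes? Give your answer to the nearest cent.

Undoing the 10% decrease: $54.65 ÷ 0.9 ≈ $60.722222.
Undoing the 4.5% decrease: $60.722222 ÷ 0.955 ≈ $63.583479.
Undoing the 74% increase: $63.583479 ÷ 1.74 ≈ $36.54.

$36.54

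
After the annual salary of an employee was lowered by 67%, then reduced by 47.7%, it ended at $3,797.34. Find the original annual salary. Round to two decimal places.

The overall multiplier applied was 0.33 × 0.523 = 0.17259.
So the original annual salary was $3,797.34 ÷ 0.17259 ≈ $22,002.09.

$22,002.09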